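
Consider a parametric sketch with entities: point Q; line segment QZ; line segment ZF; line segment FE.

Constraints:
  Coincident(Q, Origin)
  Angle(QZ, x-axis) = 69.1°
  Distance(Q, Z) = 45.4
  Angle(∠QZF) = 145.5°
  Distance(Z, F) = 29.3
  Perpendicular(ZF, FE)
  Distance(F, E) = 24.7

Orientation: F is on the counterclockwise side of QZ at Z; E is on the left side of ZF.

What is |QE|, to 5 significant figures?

66.723

Q is at the origin; QZ runs at 69.1° with length 45.4, so Z = 45.4·(cos 69.1°, sin 69.1°) = (16.196, 42.413). ∠QZF = 145.5°, so ZF runs at 69.1° + (180° − 145.5°) = 103.60° from the x-axis; with |ZF| = 29.3, F = Z + 29.3·(cos 103.60°, sin 103.60°) = (9.3062, 70.891). ZF is perpendicular to FE; with |FE| = 24.7 on the left of ZF, E = F + 24.7·(-0.97196, -0.23514) = (-14.701, 65.083). Then |QE| = |E − Q| = 66.723.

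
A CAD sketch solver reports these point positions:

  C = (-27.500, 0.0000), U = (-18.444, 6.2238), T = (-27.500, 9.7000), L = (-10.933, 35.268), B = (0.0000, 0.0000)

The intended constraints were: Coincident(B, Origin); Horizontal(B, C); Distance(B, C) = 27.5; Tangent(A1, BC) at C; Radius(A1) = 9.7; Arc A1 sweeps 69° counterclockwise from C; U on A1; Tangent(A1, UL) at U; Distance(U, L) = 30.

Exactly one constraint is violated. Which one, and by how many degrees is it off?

Tangent(A1, UL) at U — off by 6.50°.

B = (0.00, 0.00) ✓; B.y = 0.00, C.y = 0.00 ✓; |BC| = 27.50 ✓; ∠(TC, CB) = 90.00° ✓; |TC| = 9.700 ✓; bearing(T→U) − bearing(T→C) = 69.00° ✓; |TU| = 9.700 ✓; ∠(TU, UL) = 83.50° ✗; |UL| = 30.00 ✓.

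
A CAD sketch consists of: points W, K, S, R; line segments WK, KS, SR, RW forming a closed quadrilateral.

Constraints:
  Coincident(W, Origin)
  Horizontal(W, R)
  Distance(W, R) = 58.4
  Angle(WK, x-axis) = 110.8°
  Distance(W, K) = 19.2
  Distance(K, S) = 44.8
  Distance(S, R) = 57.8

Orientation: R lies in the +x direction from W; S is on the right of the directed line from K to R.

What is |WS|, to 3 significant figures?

25.7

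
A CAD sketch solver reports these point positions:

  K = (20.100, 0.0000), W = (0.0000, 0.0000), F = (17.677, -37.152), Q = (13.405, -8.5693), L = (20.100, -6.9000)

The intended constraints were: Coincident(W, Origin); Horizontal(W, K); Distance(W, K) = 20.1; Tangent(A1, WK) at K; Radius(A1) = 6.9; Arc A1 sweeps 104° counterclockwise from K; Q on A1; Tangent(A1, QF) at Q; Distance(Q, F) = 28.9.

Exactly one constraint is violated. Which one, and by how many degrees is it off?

Tangent(A1, QF) at Q — off by 5.50°.

W = (0.00, 0.00) ✓; W.y = 0.00, K.y = 0.00 ✓; |WK| = 20.10 ✓; ∠(LK, KW) = 90.00° ✓; |LK| = 6.900 ✓; bearing(L→Q) − bearing(L→K) = 104.0° ✓; |LQ| = 6.900 ✓; ∠(LQ, QF) = 95.50° ✗; |QF| = 28.90 ✓.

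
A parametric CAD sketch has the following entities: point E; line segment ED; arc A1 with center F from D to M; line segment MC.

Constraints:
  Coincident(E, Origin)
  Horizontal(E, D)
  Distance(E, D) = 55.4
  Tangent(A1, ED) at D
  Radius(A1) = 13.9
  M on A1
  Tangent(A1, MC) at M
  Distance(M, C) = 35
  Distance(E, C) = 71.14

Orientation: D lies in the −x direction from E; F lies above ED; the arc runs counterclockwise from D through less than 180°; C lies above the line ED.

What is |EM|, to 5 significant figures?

45.138

Checks: E = (0.00, 0.00) ✓; |FM| = 13.90 ✓; ∠(FM, MC) = 90.00° ✓; |MC| = 35.00 ✓; |EC| = 71.14 ✓.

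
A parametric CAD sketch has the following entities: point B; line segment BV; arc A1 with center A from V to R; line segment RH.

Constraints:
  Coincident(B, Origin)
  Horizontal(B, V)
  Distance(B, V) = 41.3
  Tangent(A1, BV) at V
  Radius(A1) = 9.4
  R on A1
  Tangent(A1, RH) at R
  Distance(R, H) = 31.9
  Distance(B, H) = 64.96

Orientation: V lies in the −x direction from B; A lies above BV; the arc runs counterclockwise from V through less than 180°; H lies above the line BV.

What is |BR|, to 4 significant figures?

36.24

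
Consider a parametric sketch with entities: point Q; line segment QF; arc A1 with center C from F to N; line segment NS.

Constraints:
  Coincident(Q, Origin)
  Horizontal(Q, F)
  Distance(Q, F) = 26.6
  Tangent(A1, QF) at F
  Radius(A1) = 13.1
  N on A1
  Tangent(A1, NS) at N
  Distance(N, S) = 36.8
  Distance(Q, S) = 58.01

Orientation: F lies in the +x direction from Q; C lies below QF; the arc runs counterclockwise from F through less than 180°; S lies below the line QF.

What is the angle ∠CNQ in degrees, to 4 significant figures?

111.7°

Q is at the origin; QF is horizontal with |QF| = 26.6 and F on the +x side, so F = (26.60, 0.000). The tangent condition forces CF to be normal to QF, so C = F + (0, -13.1) = (26.60, -13.10). Since CN ⟂ NS (tangency), |CS| = √(13.1² + 36.8²) = 39.06 regardless of where N sits on A1. So S lies on both circle(Q, 58.01) and circle(C, 39.06); the below-QF intersection is S = (25.42, -52.14). N is the foot of the tangent from S: N = (14.13, -17.12).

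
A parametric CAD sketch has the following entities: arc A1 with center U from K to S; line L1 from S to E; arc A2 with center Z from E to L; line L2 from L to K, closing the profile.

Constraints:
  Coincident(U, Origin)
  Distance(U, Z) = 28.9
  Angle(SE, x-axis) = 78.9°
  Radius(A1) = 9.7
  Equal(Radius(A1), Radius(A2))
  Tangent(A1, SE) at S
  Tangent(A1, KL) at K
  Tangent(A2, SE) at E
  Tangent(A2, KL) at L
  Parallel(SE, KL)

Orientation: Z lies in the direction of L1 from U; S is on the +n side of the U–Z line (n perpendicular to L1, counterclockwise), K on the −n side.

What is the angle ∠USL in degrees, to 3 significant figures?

56.1°

The slot axis is L1's direction at 78.9°, so u = (cos 78.9°, sin 78.9°) = (0.193, 0.981) and n = (−sin 78.9°, cos 78.9°) = (-0.981, 0.193). U is at the origin and Z lies 28.9 along u from U, so Z = 28.9·u = (5.56, 28.4). Tangency of A1 to both parallel lines with radius 9.7 puts S and K at U ± 9.7·n: S = (-9.52, 1.87), K = (9.52, -1.87). Equal radii place E and L the same way about Z: E = Z + 9.7·n = (-3.95, 30.2), L = Z − 9.7·n = (15.1, 26.5). Then cos ∠USL = SU·SL / (|SU||SL|), giving 56.1°.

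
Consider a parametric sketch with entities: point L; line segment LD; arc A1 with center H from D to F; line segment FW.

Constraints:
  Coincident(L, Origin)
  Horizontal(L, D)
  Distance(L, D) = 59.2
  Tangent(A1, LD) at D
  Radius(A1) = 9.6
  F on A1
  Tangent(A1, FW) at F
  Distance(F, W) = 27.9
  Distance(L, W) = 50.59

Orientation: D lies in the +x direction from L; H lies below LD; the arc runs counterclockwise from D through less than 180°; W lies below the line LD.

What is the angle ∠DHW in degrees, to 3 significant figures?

138°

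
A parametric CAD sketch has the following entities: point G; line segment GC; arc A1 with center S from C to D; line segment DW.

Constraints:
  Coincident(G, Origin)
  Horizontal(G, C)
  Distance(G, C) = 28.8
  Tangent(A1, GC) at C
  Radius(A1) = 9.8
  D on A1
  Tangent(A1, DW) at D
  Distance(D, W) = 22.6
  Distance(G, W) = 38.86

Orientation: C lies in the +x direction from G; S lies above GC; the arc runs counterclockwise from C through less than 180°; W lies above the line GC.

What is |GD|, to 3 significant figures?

39.6

Checks: |GC| = 28.80 ✓; |SD| = 9.800 ✓; ∠(SD, DW) = 90.00° ✓; |DW| = 22.60 ✓; |GW| = 38.86 ✓.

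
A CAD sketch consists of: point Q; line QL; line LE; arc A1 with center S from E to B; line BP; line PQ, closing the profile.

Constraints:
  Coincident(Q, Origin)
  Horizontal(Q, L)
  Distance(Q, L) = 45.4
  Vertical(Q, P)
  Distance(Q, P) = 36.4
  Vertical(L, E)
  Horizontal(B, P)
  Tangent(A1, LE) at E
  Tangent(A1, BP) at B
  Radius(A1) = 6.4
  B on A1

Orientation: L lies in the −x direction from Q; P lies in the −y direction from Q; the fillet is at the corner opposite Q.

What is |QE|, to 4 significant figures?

54.42

Q is at the origin; Q and L share the same y with |QL| = 45.4 and L on the −x side, so L = (-45.40, 0.000). Q and P share the same x with |QP| = 36.4 and P on the −y side, so P = (0.000, -36.40). The virtual corner opposite Q is at (-45.40, -36.40). A1 meets LE tangentially, so SE is at right angles to LE and since A1 is tangent to BP there, SB ⟂ BP, with radius 6.4, so the center S sits 6.4 in from both sides at S = (-39.00, -30.00). That places the tangent points at E = (-45.40, -30.00) on LE and B = (-39.00, -36.40) on BP. Then |QE| = |E − Q| = 54.42.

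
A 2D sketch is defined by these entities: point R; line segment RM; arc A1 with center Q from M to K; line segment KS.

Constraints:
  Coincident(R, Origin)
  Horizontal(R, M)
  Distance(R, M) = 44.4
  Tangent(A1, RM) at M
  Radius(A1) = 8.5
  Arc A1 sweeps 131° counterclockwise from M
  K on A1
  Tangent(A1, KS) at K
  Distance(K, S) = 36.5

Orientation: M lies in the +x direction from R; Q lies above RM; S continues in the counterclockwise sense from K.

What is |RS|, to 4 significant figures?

49.54

R is at the origin; RM is horizontal with |RM| = 44.4 and M on the +x side, so M = (44.40, 0.000). The tangent condition forces QM to be normal to RM, so Q = M + (0, 8.5) = (44.40, 8.500). On A1, M sits at bearing -90° from Q; a 131° counterclockwise sweep puts K at bearing 41°, so K = Q + 8.5·(cos 41°, sin 41°) = (50.82, 14.08). Tangency of A1 to KS means the radius QK is perpendicular to KS, so KS runs along (−sin 41°, cos 41°); with |KS| = 36.5, S = (26.87, 41.62). Then |RS| = |S − R| = 49.54.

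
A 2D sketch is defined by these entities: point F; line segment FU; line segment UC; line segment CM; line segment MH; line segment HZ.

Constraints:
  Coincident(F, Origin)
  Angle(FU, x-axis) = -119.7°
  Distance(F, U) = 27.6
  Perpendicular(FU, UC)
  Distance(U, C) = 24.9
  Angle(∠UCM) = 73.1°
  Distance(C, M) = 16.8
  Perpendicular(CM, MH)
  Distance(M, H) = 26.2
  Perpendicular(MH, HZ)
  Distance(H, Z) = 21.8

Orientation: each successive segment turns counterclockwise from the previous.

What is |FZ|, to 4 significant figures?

40.02

F is at the origin; FU runs at -119.7° with length 27.6, so U = (-13.67, -23.97). FU is perpendicular to UC, so UC runs at -29.70°; with |UC| = 24.9, C = (7.954, -36.31). ∠UCM = 73.1° gives CM at 77.20° from the x-axis; with |CM| = 16.8, M = (11.68, -19.93). CM is perpendicular to MH, so MH runs at 167.2°; with |MH| = 26.2, H = (-13.87, -14.12). MH ⟂ HZ, so HZ runs at -102.8°; with |HZ| = 21.8, Z = (-18.70, -35.38). Then |FZ| = |Z − F| = 40.02.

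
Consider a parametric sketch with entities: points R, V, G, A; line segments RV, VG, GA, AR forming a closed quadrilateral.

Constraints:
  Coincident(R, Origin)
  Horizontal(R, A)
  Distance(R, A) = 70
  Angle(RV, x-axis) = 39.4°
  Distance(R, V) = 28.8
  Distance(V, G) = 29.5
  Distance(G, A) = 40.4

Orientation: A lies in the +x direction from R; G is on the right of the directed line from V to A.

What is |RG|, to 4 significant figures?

32.41

Checks: |VG| = 29.50 ✓; |GA| = 40.40 ✓.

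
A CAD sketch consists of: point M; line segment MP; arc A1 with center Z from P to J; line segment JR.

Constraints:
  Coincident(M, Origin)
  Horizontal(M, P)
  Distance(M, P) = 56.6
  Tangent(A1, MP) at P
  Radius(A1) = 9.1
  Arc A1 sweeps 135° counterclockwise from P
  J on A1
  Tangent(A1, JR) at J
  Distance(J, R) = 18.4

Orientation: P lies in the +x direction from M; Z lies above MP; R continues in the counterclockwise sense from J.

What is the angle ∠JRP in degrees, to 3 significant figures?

32.0°

M is at the origin; MP is horizontal with |MP| = 56.6 and P on the +x side, so P = (56.6, 0.00). Since A1 is tangent to MP there, ZP ⟂ MP, so Z = P + (0, 9.1) = (56.6, 9.10). On A1, P sits at bearing -90° from Z; a 135° counterclockwise sweep puts J at bearing 45°, so J = Z + 9.1·(cos 45°, sin 45°) = (63.0, 15.5). Tangency of A1 to JR means the radius ZJ is perpendicular to JR, so JR runs along (−sin 45°, cos 45°); with |JR| = 18.4, R = (50.0, 28.5). Then cos ∠JRP = RJ·RP / (|RJ||RP|), giving 32.0°.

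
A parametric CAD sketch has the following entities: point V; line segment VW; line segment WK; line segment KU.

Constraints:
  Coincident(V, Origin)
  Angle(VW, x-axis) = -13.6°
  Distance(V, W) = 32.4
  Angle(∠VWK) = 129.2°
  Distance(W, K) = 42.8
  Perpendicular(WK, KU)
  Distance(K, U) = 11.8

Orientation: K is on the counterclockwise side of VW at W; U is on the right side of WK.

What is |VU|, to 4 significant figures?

73.25

V is at the origin; VW runs at -13.6° with length 32.4, so W = 32.4·(cos -13.6°, sin -13.6°) = (31.49, -7.619). ∠VWK = 129.2°, so WK runs at -13.6° + (180° − 129.2°) = 37.20° from the x-axis; with |WK| = 42.8, K = W + 42.8·(cos 37.20°, sin 37.20°) = (65.58, 18.26). The perpendicularity gives KU at right angles to WK; with |KU| = 11.8 on the right of WK, U = K + 11.8·(0.6046, -0.7965) = (72.72, 8.859). Then |VU| = |U − V| = 73.25.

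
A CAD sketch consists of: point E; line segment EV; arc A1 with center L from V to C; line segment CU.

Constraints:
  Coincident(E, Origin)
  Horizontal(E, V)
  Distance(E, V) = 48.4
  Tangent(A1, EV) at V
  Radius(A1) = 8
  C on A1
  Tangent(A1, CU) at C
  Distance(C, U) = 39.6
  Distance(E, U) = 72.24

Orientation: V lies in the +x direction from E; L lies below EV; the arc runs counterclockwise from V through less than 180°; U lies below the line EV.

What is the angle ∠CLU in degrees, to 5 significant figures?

78.579°

Checks: E = (0.00, 0.00) ✓; |LC| = 8.000 ✓; ∠(LC, CU) = 90.00° ✓; |CU| = 39.60 ✓; |EU| = 72.24 ✓.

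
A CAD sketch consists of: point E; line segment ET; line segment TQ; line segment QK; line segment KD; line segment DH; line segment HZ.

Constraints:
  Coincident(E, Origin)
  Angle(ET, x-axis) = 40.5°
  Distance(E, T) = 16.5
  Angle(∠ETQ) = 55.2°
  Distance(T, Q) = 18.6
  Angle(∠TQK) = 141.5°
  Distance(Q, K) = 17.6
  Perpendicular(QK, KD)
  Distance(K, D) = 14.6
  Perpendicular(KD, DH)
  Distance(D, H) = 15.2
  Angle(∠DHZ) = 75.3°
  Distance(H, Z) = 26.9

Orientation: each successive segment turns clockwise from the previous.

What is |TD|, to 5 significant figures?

32.298

E is at the origin; ET runs at 40.5° with length 16.5, so T = (12.547, 10.716). ∠ETQ = 55.2° gives TQ at -84.300° from the x-axis; with |TQ| = 18.6, Q = (14.394, -7.7921). ∠TQK = 141.5° gives QK at -122.80° from the x-axis; with |QK| = 17.6, K = (4.8600, -22.586). QK is perpendicular to KD, so KD runs at 147.20°; with |KD| = 14.6, D = (-7.4123, -14.677). Then |TD| = |D − T| = 32.298.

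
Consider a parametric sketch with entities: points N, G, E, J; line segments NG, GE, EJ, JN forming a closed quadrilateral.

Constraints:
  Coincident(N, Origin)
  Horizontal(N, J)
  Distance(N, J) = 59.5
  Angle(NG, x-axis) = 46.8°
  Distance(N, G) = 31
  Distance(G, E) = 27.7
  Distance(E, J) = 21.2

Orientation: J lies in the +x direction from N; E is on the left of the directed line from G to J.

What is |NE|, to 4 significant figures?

51.85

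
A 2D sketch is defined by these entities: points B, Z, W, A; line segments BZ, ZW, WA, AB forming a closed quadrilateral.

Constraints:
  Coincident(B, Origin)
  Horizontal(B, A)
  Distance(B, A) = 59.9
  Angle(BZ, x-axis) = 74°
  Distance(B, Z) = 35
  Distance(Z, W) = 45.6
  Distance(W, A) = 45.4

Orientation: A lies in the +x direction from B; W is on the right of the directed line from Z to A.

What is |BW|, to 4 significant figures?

19.70

Checks: |ZW| = 45.60 ✓; |WA| = 45.40 ✓.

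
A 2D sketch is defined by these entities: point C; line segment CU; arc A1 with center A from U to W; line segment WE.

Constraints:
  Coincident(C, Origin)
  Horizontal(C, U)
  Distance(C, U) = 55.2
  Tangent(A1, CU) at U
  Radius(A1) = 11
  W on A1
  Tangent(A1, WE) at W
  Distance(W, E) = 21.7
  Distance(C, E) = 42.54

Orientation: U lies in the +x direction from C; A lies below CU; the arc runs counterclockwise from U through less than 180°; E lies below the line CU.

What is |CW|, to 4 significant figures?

45.99

C is at the origin; C and U share the same y with |CU| = 55.2 and U on the +x side, so U = (55.20, 0.000). Since A1 is tangent to CU there, AU ⟂ CU, so A = U + (0, -11) = (55.20, -11.00). Since AW ⟂ WE (tangency), |AE| = √(11.0² + 21.7²) = 24.33 regardless of where W sits on A1. So E lies on both circle(C, 42.54) and circle(A, 24.33); the below-CU intersection is E = (34.87, -24.37). W is the foot of the tangent from E: W = (45.65, -5.534).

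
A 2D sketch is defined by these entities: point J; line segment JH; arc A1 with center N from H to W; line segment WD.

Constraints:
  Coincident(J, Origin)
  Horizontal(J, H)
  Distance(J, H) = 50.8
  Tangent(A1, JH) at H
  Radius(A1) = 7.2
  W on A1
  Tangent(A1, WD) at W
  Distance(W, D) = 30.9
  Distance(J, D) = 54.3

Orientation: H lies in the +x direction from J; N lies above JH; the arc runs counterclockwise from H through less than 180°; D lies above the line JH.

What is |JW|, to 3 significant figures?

57.9

Checks: |JH| = 50.80 ✓; |NW| = 7.200 ✓; ∠(NW, WD) = 90.00° ✓; |WD| = 30.90 ✓; |JD| = 54.30 ✓.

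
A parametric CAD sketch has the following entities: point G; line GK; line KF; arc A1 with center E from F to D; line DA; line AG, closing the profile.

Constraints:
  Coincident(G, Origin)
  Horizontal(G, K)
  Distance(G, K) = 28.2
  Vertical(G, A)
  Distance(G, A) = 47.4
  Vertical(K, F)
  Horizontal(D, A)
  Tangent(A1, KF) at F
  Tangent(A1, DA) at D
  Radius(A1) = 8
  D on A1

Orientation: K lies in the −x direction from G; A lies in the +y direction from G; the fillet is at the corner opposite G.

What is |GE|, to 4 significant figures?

44.28

G is at the origin; G and K share the same y with |GK| = 28.2 and K on the −x side, so K = (-28.20, 0.000). GA is vertical with |GA| = 47.4 and A on the +y side, so A = (0.000, 47.40). The virtual corner opposite G is at (-28.20, 47.40). Since A1 is tangent to KF there, EF ⟂ KF and the tangent condition forces ED to be normal to DA, with radius 8.0, so the center E sits 8.0 in from both sides at E = (-20.20, 39.40). Then |GE| = |E − G| = 44.28.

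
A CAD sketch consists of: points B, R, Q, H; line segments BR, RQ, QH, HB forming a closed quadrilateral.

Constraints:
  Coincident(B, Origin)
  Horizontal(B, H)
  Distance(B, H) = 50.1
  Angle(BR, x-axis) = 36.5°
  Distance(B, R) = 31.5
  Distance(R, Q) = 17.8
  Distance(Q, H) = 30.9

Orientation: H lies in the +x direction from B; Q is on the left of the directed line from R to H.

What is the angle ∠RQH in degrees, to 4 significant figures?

73.82°

B is at the origin; BH is horizontal with |BH| = 50.1 and H in +x, so H = (50.1, 0). BR runs at 36.5° with |BR| = 31.5, so R = (25.32, 18.74). Q is determined by |RQ| = 17.8 and |QH| = 30.9 together: it lies at the intersection of circle(R, 17.8) and circle(H, 30.9). With |RH| = 31.07, the foot of the radical line on RH is 5.264 from R and the perpendicular offset is √(17.8² − 5.264²) = 17.00. Taking the left-of-RH solution: Q = (39.78, 29.12).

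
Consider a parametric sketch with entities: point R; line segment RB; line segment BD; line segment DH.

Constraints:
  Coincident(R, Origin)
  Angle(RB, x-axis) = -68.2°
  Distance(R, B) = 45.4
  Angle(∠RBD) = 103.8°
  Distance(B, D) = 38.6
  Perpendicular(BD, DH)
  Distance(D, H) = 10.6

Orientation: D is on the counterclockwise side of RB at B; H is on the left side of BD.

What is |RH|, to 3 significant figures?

59.7

R is at the origin; RB runs at -68.2° with length 45.4, so B = 45.4·(cos -68.2°, sin -68.2°) = (16.9, -42.2). ∠RBD = 103.8°, so BD runs at -68.2° + (180° − 103.8°) = 8.00° from the x-axis; with |BD| = 38.6, D = B + 38.6·(cos 8.00°, sin 8.00°) = (55.1, -36.8). BD is perpendicular to DH; with |DH| = 10.6 on the left of BD, H = D + 10.6·(-0.139, 0.990) = (53.6, -26.3). Then |RH| = |H − R| = 59.7.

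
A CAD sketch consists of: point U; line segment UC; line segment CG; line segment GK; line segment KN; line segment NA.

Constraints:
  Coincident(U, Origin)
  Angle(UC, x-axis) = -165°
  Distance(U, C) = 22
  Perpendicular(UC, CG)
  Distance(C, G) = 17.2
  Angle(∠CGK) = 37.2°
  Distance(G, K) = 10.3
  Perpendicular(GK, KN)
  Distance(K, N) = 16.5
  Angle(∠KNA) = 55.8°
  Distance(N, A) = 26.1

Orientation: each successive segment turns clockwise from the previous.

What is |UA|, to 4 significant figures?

39.32

U is at the origin; UC runs at -165.0° with length 22.0, so C = (-21.25, -5.694). UC ⟂ CG, so CG runs at 105.0°; with |CG| = 17.2, G = (-25.70, 10.92). ∠CGK = 37.2° gives GK at -37.80° from the x-axis; with |GK| = 10.3, K = (-17.56, 4.607). GK ⟂ KN, so KN runs at -127.8°; with |KN| = 16.5, N = (-27.68, -8.431). ∠KNA = 55.8° gives NA at 108.0° from the x-axis; with |NA| = 26.1, A = (-35.74, 16.39). Then |UA| = |A − U| = 39.32.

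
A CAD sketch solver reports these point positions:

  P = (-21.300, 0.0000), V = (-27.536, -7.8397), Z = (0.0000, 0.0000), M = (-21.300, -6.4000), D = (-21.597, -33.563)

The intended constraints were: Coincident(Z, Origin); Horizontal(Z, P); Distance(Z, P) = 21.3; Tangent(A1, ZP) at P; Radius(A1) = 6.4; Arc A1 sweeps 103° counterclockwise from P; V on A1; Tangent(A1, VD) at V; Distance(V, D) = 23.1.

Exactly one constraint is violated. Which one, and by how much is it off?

Distance(V, D) = 23.1 — off by 3.30.

Z = (0.00, 0.00) ✓; Z.y = 0.00, P.y = 0.00 ✓; |ZP| = 21.30 ✓; ∠(MP, PZ) = 90.00° ✓; |MP| = 6.400 ✓; bearing(M→V) − bearing(M→P) = 103.0° ✓; |MV| = 6.400 ✓; ∠(MV, VD) = 90.00° ✓; |VD| = 26.40 ✗.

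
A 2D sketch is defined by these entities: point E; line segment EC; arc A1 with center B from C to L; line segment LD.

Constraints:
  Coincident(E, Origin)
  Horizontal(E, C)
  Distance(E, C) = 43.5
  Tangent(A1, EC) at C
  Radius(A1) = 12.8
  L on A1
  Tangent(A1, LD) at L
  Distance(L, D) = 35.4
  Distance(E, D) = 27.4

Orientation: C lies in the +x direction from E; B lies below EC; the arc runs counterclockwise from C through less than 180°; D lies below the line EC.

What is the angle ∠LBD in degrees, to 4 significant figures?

70.12°

Checks: |EC| = 43.50 ✓; |BL| = 12.80 ✓; ∠(BL, LD) = 90.00° ✓; |LD| = 35.40 ✓; |ED| = 27.40 ✓.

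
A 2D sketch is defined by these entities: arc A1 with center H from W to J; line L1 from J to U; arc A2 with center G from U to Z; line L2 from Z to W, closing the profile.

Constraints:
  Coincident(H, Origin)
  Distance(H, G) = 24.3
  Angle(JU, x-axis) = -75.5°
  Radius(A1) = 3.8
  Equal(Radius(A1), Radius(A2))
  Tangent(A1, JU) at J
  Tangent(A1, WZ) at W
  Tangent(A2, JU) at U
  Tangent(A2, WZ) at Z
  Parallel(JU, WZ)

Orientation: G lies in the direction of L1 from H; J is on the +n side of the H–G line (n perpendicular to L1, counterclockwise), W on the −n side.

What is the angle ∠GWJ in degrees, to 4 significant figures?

81.11°

The slot axis is L1's direction at -75.5°, so u = (cos -75.5°, sin -75.5°) = (0.2504, -0.9681) and n = (−sin -75.5°, cos -75.5°) = (0.9681, 0.2504). H is at the origin and G lies 24.3 along u from H, so G = 24.3·u = (6.084, -23.53). Tangency of A1 to both parallel lines with radius 3.8 puts J and W at H ± 3.8·n: J = (3.679, 0.9514), W = (-3.679, -0.9514). Then cos ∠GWJ = WG·WJ / (|WG||WJ|), giving 81.11°.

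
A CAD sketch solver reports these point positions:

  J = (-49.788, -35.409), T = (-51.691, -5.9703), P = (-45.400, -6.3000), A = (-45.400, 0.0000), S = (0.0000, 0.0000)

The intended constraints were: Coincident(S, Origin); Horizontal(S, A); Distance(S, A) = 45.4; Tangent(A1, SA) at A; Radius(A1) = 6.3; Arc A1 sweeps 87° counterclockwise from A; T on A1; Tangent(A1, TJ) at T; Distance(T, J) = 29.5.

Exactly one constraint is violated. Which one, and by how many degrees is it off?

Tangent(A1, TJ) at T — off by 6.70°.

S = (0.00, 0.00) ✓; S.y = 0.00, A.y = 0.00 ✓; |SA| = 45.40 ✓; ∠(PA, AS) = 90.00° ✓; |PA| = 6.300 ✓; bearing(P→T) − bearing(P→A) = 87.00° ✓; |PT| = 6.300 ✓; ∠(PT, TJ) = 83.30° ✗; |TJ| = 29.50 ✓.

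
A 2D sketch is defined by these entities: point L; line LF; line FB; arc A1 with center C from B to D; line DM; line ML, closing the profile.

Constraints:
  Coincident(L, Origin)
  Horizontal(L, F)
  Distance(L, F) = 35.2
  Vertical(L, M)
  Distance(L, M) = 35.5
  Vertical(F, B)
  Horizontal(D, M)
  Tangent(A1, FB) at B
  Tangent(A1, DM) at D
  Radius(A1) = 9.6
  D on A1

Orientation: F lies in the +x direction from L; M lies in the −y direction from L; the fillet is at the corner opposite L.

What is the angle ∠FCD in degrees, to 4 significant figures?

159.7°

L is at the origin; L and F share the same y with |LF| = 35.2 and F on the +x side, so F = (35.20, 0.000). L and M share the same x with |LM| = 35.5 and M on the −y side, so M = (0.000, -35.50). The virtual corner opposite L is at (35.20, -35.50). The tangent condition forces CB to be normal to FB and since A1 is tangent to DM there, CD ⟂ DM, with radius 9.6, so the center C sits 9.6 in from both sides at C = (25.60, -25.90). That places the tangent points at B = (35.20, -25.90) on FB and D = (25.60, -35.50) on DM. Then cos ∠FCD = CF·CD / (|CF||CD|), giving 159.7°.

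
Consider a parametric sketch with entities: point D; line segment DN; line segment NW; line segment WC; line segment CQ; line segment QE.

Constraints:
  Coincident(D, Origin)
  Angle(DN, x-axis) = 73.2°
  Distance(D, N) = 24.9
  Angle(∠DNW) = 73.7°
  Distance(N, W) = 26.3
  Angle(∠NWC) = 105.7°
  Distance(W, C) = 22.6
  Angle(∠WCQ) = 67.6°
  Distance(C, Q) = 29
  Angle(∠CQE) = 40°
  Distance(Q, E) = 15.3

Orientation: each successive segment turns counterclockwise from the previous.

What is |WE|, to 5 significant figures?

14.052

D is at the origin; DN runs at 73.2° with length 24.9, so N = (7.1969, 23.837). ∠DNW = 73.7° gives NW at 179.50° from the x-axis; with |NW| = 26.3, W = (-19.102, 24.067). ∠NWC = 105.7° gives WC at -106.20° from the x-axis; with |WC| = 22.6, C = (-25.407, 2.3641). ∠WCQ = 67.6° gives CQ at 6.2000° from the x-axis; with |CQ| = 29.0, Q = (3.4231, 5.4961). ∠CQE = 40.0° gives QE at 146.20° from the x-axis; with |QE| = 15.3, E = (-9.2910, 14.007). Then |WE| = |E − W| = 14.052.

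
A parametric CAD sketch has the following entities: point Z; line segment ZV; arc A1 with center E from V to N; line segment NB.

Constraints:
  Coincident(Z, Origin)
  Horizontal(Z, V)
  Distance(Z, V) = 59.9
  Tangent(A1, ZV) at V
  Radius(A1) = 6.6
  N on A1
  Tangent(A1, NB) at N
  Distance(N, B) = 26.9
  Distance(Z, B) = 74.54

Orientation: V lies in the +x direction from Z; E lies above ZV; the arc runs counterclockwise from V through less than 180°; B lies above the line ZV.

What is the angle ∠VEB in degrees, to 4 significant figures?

166.0°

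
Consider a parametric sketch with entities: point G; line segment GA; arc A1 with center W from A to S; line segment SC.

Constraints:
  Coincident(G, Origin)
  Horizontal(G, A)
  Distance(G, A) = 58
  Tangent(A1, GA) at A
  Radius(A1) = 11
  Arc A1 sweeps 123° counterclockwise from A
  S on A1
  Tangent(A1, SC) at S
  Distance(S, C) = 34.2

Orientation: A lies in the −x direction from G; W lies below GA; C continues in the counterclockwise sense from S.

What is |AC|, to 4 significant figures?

46.63

G is at the origin; G and A share the same y with |GA| = 58.0 and A on the −x side, so A = (-58.00, 0.000). Since A1 is tangent to GA there, WA ⟂ GA, so W = A + (0, -11) = (-58.00, -11.00). On A1, A sits at bearing 90° from W; a 123° counterclockwise sweep puts S at bearing 213°, so S = W + 11.0·(cos 213°, sin 213°) = (-67.23, -16.99). Since A1 is tangent to SC there, WS ⟂ SC, so SC runs along (−sin 213°, cos 213°); with |SC| = 34.2, C = (-48.60, -45.67). Then |AC| = |C − A| = 46.63.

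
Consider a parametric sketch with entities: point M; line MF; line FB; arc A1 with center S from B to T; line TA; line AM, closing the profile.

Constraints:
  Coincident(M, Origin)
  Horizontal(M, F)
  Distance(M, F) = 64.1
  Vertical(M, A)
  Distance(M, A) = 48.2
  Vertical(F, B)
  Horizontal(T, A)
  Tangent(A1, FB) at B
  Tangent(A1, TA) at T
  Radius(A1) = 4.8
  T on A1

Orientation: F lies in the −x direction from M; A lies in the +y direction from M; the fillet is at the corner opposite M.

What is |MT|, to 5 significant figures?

76.418

The virtual corner opposite M is at (-64.100, 48.200). The tangent condition forces SB to be normal to FB and A1 meets TA tangentially, so ST is at right angles to TA, with radius 4.8, so the center S sits 4.8 in from both sides at S = (-59.300, 43.400). That places the tangent points at B = (-64.100, 43.400) on FB and T = (-59.300, 48.200) on TA. Then |MT| = |T − M| = 76.418.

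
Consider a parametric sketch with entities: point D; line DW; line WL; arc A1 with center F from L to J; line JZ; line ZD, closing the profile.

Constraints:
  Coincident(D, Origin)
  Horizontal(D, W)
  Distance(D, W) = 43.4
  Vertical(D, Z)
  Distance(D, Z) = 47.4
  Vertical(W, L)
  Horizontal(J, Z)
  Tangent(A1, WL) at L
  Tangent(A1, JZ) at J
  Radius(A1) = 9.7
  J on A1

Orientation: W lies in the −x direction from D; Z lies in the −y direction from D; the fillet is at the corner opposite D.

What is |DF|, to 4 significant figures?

50.57

D is at the origin; DW is horizontal with |DW| = 43.4 and W on the −x side, so W = (-43.40, 0.000). D and Z share the same x with |DZ| = 47.4 and Z on the −y side, so Z = (0.000, -47.40). The virtual corner opposite D is at (-43.40, -47.40). The tangent condition forces FL to be normal to WL and since A1 is tangent to JZ there, FJ ⟂ JZ, with radius 9.7, so the center F sits 9.7 in from both sides at F = (-33.70, -37.70). Then |DF| = |F − D| = 50.57.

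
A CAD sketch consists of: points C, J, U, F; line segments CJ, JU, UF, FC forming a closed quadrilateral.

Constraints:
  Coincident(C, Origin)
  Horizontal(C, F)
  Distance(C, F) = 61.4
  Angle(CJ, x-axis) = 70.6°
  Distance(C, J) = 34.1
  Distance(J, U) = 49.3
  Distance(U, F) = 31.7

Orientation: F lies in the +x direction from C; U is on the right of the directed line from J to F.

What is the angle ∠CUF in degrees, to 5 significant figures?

135.69°

Checks: |JU| = 49.30 ✓; |UF| = 31.70 ✓.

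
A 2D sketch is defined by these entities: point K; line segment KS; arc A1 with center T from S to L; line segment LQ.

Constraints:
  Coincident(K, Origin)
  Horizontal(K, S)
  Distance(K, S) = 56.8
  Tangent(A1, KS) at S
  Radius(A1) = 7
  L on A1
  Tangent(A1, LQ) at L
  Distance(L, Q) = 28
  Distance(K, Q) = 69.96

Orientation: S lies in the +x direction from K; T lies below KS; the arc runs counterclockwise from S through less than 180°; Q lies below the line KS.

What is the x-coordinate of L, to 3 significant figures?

50.3

K is at the origin; KS is horizontal with |KS| = 56.8 and S on the +x side, so S = (56.8, 0.00). A1 meets KS tangentially, so TS is at right angles to KS, so T = S + (0, -7) = (56.8, -7.00). Since TL ⟂ LQ (tangency), |TQ| = √(7.0² + 28.0²) = 28.9 regardless of where L sits on A1. So Q lies on both circle(K, 69.96) and circle(T, 28.9); the below-KS intersection is Q = (60.2, -35.7). L is the foot of the tangent from Q: L = (50.3, -9.48).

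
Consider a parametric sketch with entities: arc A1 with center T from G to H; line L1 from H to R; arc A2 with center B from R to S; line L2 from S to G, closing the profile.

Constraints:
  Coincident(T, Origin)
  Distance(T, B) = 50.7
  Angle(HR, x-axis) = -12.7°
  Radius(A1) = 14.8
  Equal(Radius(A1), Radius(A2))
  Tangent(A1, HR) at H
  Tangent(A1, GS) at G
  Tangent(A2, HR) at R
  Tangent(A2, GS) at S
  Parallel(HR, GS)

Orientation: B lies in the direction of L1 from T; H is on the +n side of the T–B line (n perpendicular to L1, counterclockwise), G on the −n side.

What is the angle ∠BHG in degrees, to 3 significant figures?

73.7°

The slot axis is L1's direction at -12.7°, so u = (cos -12.7°, sin -12.7°) = (0.976, -0.220) and n = (−sin -12.7°, cos -12.7°) = (0.220, 0.976). T is at the origin and B lies 50.7 along u from T, so B = 50.7·u = (49.5, -11.1). Tangency of A1 to both parallel lines with radius 14.8 puts H and G at T ± 14.8·n: H = (3.25, 14.4), G = (-3.25, -14.4). Then cos ∠BHG = HB·HG / (|HB||HG|), giving 73.7°.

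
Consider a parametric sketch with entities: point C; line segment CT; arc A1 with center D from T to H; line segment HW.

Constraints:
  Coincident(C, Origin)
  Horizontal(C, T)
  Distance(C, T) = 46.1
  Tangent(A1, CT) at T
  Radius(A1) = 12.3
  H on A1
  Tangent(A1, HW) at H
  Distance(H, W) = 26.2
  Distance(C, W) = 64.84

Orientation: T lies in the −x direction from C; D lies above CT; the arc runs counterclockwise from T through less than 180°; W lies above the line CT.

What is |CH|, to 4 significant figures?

40.60

C is at the origin; C and T share the same y with |CT| = 46.1 and T on the −x side, so T = (-46.10, 0.000). A1 meets CT tangentially, so DT is at right angles to CT, so D = T + (0, 12.3) = (-46.10, 12.30). Since DH ⟂ HW (tangency), |DW| = √(12.3² + 26.2²) = 28.94 regardless of where H sits on A1. So W lies on both circle(C, 64.84) and circle(D, 28.94); the above-CT intersection is W = (-50.28, 40.94). H is the foot of the tangent from W: H = (-35.84, 19.08).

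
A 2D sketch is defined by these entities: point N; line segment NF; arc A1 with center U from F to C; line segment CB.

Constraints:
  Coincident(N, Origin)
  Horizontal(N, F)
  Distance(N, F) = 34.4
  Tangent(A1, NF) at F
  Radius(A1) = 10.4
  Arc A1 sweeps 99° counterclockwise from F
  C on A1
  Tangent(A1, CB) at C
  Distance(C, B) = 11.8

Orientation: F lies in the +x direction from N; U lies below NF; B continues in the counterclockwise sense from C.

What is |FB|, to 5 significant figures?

25.136

N is at the origin; N and F share the same y with |NF| = 34.4 and F on the +x side, so F = (34.400, 0.0000). Since A1 is tangent to NF there, UF ⟂ NF, so U = F + (0, -10.4) = (34.400, -10.400). On A1, F sits at bearing 90° from U; a 99° counterclockwise sweep puts C at bearing 189°, so C = U + 10.4·(cos 189°, sin 189°) = (24.128, -12.027). The tangent condition forces UC to be normal to CB, so CB runs along (−sin 189°, cos 189°); with |CB| = 11.8, B = (25.974, -23.682). Then |FB| = |B − F| = 25.136.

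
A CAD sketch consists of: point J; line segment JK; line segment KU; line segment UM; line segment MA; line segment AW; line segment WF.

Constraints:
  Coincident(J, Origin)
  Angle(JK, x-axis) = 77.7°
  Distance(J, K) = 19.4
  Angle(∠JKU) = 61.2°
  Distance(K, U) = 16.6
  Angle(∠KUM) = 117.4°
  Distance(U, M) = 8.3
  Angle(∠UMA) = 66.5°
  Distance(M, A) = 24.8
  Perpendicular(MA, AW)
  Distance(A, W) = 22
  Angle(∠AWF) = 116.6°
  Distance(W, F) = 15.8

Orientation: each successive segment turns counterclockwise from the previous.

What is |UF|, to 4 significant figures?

22.69

J is at the origin; JK runs at 77.7° with length 19.4, so K = (4.133, 18.95). ∠JKU = 61.2° gives KU at -163.5° from the x-axis; with |KU| = 16.6, U = (-11.78, 14.24). ∠KUM = 117.4° gives UM at -100.9° from the x-axis; with |UM| = 8.3, M = (-13.35, 6.090). ∠UMA = 66.5° gives MA at 12.60° from the x-axis; with |MA| = 24.8, A = (10.85, 11.50). The perpendicularity gives AW at right angles to MA, so AW runs at 102.6°; with |AW| = 22.0, W = (6.050, 32.97). ∠AWF = 116.6° gives WF at 166.0° from the x-axis; with |WF| = 15.8, F = (-9.280, 36.79). Then |UF| = |F − U| = 22.69.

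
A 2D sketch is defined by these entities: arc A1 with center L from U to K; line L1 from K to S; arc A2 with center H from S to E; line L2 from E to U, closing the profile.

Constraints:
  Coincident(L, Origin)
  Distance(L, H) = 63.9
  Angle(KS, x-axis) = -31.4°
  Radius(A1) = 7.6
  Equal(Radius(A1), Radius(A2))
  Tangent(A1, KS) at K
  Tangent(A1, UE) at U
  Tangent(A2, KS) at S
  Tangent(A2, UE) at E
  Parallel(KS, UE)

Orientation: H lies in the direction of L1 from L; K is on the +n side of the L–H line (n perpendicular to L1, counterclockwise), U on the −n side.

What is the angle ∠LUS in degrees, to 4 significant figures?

76.62°

Tangency of A1 to both parallel lines with radius 7.6 puts K and U at L ± 7.6·n: K = (3.960, 6.487), U = (-3.960, -6.487). Equal radii place S and E the same way about H: S = H + 7.6·n = (58.50, -26.81), E = H − 7.6·n = (50.58, -39.78). Then cos ∠LUS = UL·US / (|UL||US|), giving 76.62°.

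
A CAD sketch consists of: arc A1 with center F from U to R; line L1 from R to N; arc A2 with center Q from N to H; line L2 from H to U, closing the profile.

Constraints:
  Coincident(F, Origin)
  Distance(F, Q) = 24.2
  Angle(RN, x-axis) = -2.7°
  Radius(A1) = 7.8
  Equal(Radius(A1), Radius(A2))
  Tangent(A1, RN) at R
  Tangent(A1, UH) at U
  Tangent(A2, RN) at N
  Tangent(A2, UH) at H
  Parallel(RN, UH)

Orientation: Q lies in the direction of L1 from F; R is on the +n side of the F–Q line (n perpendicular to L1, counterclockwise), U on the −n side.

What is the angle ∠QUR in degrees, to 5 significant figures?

72.135°

The slot axis is L1's direction at -2.7°, so u = (cos -2.7°, sin -2.7°) = (0.99889, -0.047106) and n = (−sin -2.7°, cos -2.7°) = (0.047106, 0.99889). F is at the origin and Q lies 24.2 along u from F, so Q = 24.2·u = (24.173, -1.1400). Tangency of A1 to both parallel lines with radius 7.8 puts R and U at F ± 7.8·n: R = (0.36743, 7.7913), U = (-0.36743, -7.7913). Then cos ∠QUR = UQ·UR / (|UQ||UR|), giving 72.135°.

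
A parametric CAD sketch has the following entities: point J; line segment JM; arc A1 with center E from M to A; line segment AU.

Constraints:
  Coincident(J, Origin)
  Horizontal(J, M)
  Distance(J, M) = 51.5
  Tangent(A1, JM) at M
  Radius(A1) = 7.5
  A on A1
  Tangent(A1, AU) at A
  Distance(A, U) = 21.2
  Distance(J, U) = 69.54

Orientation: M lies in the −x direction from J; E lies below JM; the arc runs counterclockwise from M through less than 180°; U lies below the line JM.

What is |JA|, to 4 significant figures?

58.96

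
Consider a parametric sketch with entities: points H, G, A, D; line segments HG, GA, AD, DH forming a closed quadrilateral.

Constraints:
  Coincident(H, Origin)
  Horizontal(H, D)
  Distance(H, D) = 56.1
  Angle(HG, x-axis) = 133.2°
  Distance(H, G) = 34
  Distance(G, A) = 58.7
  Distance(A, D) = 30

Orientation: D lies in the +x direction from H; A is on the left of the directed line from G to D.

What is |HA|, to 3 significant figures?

41.5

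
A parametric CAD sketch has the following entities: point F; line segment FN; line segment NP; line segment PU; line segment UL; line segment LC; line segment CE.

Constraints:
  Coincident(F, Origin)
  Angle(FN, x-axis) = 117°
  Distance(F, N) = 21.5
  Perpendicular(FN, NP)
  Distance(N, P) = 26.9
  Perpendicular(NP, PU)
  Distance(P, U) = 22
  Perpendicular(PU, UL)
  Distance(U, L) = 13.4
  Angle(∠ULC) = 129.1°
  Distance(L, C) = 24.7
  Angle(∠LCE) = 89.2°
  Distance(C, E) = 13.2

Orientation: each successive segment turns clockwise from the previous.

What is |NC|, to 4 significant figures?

3.512

PU ⟂ UL, so UL runs at -153.0°; with |UL| = 13.4, L = (12.26, 5.683). ∠ULC = 129.1° gives LC at 156.1° from the x-axis; with |LC| = 24.7, C = (-10.33, 15.69). Then |NC| = |C − N| = 3.512.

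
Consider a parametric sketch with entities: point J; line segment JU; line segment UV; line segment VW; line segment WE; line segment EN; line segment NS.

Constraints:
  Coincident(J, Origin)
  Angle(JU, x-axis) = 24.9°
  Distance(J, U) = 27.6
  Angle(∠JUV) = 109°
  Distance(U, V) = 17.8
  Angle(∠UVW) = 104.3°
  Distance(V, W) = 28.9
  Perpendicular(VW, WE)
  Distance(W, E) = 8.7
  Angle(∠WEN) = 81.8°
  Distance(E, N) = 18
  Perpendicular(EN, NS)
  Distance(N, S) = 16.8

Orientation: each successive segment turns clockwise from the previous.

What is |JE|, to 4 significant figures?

25.81

∠UVW = 104.3° gives VW at -121.8° from the x-axis; with |VW| = 28.9, W = (22.15, -25.77). VW is perpendicular to WE, so WE runs at 148.2°; with |WE| = 8.7, E = (14.75, -21.18). Then |JE| = |E − J| = 25.81.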